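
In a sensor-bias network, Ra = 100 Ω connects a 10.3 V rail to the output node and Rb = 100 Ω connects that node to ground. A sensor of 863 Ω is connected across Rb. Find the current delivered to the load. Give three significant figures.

Rb‖R_L = 89.62 Ω; V_out = 10.3 × 89.62/189.6 = 4.868 V.
I_L = V_out / R_L = 4.868 / 863 Ω = 5.64 mA.

I_L ≈ 5.64 mA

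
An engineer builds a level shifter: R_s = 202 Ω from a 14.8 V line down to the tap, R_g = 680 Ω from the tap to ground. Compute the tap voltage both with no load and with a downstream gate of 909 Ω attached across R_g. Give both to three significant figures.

Unloaded: 11.4 V; loaded: 9.74 V

Open-circuit: V = 14.8 × 680/(202 + 680) = 11.4 V.
With the load, R_g becomes R_g‖R_L = 389.0 Ω, so V = 14.8 × 389.0/591.0 = 9.74 V.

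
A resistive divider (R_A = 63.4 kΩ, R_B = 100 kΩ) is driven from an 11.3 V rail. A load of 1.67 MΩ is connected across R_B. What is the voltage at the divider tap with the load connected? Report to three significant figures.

V_out ≈ 6.76 V

The load sits in parallel with R_B: R_B‖R_L = (100 × 1670) / (100 + 1670) = 94.35 kΩ.
V_out = 11.3 × 94.35 / (63.4 + 94.35) = 11.3 × 94.35/157.8 = 6.76 V.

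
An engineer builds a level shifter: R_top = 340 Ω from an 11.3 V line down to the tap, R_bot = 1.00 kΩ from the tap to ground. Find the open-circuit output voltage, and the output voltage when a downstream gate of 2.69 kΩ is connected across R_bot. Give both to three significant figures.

Unloaded: 8.43 V; loaded: 7.71 V

Open-circuit: V = 11.3 × 1000/(340 + 1000) = 8.43 V.
With the load, R_bot becomes R_bot‖R_L = 729.0 Ω, so V = 11.3 × 729.0/1069 = 7.71 V.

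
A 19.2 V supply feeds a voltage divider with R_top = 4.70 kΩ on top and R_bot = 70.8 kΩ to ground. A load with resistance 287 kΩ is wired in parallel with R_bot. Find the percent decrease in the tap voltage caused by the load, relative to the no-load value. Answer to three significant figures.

The divider's output (Thévenin) resistance is R_top‖R_bot = 4.407 kΩ.
Fractional drop under load = R_th/(R_th + R_L) = 4.407 / (4.407 + 287) = 0.01512.
So the output falls by 1.51 %.

1.51 %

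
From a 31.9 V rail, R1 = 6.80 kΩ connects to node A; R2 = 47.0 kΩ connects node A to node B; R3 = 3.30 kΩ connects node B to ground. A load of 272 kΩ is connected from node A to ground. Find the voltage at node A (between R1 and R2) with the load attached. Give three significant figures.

V ≈ 27.5 V

Below node A the series string R2+R3 = 50.30 kΩ sits in parallel with the 272 kΩ load: 42.45 kΩ.
V_A = 31.9 × 42.45/(6.80 + 42.45) = 27.5 V.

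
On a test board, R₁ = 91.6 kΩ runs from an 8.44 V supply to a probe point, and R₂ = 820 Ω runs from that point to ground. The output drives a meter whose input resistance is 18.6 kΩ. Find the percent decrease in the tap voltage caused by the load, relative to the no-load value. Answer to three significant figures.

The divider's output (Thévenin) resistance is R₁‖R₂ = 812.7 Ω.
Fractional drop under load = R_th/(R_th + R_L) = 812.7 / (812.7 + 18600) = 0.04187.
So the output falls by 4.19 %.

4.19 %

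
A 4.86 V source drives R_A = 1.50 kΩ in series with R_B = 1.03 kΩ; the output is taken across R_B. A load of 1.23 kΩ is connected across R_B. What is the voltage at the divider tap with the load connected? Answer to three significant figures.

V_out ≈ 1.32 V

The load sits in parallel with R_B: R_B‖R_L = (1.03 × 1.23) / (1.03 + 1.23) = 0.5606 kΩ.
V_out = 4.86 × 0.5606 / (1.50 + 0.5606) = 4.86 × 0.5606/2.061 = 1.32 V.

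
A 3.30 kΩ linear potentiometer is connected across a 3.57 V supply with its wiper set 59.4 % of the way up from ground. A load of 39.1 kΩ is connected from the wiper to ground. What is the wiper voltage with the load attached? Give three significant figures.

The wiper splits the pot into (1−α)R = 1.340 kΩ above and αR = 1.960 kΩ below.
Lower section ‖ load = 1.867 kΩ.
V_wiper = 3.57 × 1.867/(1.340 + 1.867) = 2.08 V.

V ≈ 2.08 V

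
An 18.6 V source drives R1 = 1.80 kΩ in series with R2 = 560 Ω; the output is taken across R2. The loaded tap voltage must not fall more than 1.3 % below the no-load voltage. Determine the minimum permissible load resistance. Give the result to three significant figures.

R_L(min) ≈ 32.4 kΩ

Output resistance R_th = R1‖R2 = (1800 × 560)/2360 = 427.1 Ω.
The fractional drop is R_th/(R_th + R_L); requiring this ≤ 0.0130 gives R_L ≥ R_th(1/0.0130 − 1) = 427.1 × 75.92 = 32.4 kΩ.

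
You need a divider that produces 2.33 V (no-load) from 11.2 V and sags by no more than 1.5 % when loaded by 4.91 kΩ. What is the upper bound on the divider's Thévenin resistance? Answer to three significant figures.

R_th ≤ 74.8 Ω

Loading drop = R_th/(R_th + R_L) ≤ 0.0150, so R_th ≤ R_L · ε/(1−ε) = 4.91 kΩ × 0.0150/0.9850 = 74.8 Ω.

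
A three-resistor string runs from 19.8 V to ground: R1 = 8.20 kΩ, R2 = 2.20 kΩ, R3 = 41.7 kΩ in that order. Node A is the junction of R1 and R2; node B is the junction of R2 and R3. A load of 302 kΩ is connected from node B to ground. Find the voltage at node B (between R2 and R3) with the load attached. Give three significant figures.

V ≈ 15.4 V

At node B, R3 is in parallel with the load: R3‖R_L = 36.64 kΩ.
Below node A the resistance is R2 + (R3‖R_L) = 38.84 kΩ, so V_A = 19.8 × 38.84/47.04 = 16.35 V.
Then V_B = V_A × (R3‖R_L)/(R2 + R3‖R_L) = 16.35 × 36.64/38.84 = 15.4 V.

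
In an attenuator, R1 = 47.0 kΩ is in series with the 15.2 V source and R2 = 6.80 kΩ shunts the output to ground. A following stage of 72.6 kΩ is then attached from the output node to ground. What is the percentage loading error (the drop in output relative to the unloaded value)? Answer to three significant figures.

The divider's output (Thévenin) resistance is R1‖R2 = 5.941 kΩ.
Fractional drop under load = R_th/(R_th + R_L) = 5.941 / (5.941 + 72.6) = 0.07564.
So the output falls by 7.56 %.

7.56 %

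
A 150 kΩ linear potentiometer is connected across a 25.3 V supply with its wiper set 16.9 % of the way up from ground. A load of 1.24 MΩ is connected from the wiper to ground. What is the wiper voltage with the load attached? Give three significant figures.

V ≈ 4.20 V

The wiper splits the pot into (1−α)R = 124.7 kΩ above and αR = 25.35 kΩ below.
Lower section ‖ load = 24.84 kΩ.
V_wiper = 25.3 × 24.84/(124.7 + 24.84) = 4.20 V.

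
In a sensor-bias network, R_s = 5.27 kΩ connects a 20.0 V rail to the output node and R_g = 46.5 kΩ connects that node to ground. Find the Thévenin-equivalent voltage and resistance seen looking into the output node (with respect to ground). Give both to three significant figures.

V_th is the open-circuit tap voltage: 20.0 × 46.5/(5.27 + 46.5) = 18.0 V.
With the supply zeroed, R_s and R_g appear in parallel from the tap: R_th = R_s‖R_g = (5.27 × 46.5)/51.77 = 4.73 kΩ.

V_th = 18.0 V, R_th = 4.73 kΩ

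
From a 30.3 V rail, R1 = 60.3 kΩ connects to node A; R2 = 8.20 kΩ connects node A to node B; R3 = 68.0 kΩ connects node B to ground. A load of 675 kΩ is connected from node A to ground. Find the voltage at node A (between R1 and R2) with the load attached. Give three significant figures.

Below node A the series string R2+R3 = 76.20 kΩ sits in parallel with the 675 kΩ load: 68.47 kΩ.
V_A = 30.3 × 68.47/(60.3 + 68.47) = 16.1 V.

V ≈ 16.1 V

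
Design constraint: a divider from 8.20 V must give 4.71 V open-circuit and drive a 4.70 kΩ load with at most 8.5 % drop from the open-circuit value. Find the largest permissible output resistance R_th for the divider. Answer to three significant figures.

Loading drop = R_th/(R_th + R_L) ≤ 0.0850, so R_th ≤ R_L · ε/(1−ε) = 4.70 kΩ × 0.0850/0.9150 = 437 Ω.

R_th ≤ 437 Ω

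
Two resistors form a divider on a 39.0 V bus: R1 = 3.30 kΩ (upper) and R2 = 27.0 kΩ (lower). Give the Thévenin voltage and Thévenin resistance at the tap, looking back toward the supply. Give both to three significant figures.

V_th is the open-circuit tap voltage: 39.0 × 27.0/(3.30 + 27.0) = 34.8 V.
With the supply zeroed, R1 and R2 appear in parallel from the tap: R_th = R1‖R2 = (3.30 × 27.0)/30.30 = 2.94 kΩ.

V_th = 34.8 V, R_th = 2.94 kΩ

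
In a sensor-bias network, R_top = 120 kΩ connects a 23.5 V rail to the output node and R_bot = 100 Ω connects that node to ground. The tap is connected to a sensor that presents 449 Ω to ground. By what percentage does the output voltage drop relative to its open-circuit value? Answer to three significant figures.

The divider's output (Thévenin) resistance is R_top‖R_bot = 99.92 Ω.
Fractional drop under load = R_th/(R_th + R_L) = 99.92 / (99.92 + 449) = 0.1820.
So the output falls by 18.2 %.

18.2 %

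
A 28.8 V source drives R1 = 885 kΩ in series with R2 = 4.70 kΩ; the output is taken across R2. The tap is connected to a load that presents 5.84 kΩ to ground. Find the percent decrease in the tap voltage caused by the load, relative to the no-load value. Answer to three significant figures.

44.5 %

Unloaded V = 28.8 × 4.70/889.7 = 0.1521 V.
Loaded: R2‖R_L = 2.604 kΩ, giving V = 28.8 × 2.604/887.6 = 0.08450 V.
Drop = (0.1521 − 0.08450) / 0.1521 = 44.5 %.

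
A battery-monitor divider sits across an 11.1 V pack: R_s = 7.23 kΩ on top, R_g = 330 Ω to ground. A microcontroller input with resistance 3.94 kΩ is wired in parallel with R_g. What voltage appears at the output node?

V_out ≈ 0.449 V

The load sits in parallel with R_g: R_g‖R_L = (330 × 3940) / (330 + 3940) = 304.5 Ω.
V_out = 11.1 × 304.5 / (7230 + 304.5) = 11.1 × 304.5/7534 = 0.449 V.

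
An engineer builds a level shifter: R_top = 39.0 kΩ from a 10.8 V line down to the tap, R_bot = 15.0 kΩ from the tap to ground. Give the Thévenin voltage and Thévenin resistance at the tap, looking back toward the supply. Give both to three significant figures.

V_th = 3.00 V, R_th = 10.8 kΩ

V_th is the open-circuit tap voltage: 10.8 × 15.0/(39.0 + 15.0) = 3.00 V.
With the supply zeroed, R_top and R_bot appear in parallel from the tap: R_th = R_top‖R_bot = (39.0 × 15.0)/54.00 = 10.8 kΩ.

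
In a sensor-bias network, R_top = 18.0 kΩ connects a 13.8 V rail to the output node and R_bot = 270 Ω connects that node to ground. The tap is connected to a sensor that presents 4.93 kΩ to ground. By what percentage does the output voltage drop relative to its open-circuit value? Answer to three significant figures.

5.12 %

The divider's output (Thévenin) resistance is R_top‖R_bot = 266.0 Ω.
Fractional drop under load = R_th/(R_th + R_L) = 266.0 / (266.0 + 4930) = 0.05120.
So the output falls by 5.12 %.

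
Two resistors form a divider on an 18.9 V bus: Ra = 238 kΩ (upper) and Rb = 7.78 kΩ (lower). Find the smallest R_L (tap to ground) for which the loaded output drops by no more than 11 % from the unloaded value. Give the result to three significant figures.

R_L(min) ≈ 61.0 kΩ

Output resistance R_th = Ra‖Rb = (238 × 7.78)/245.8 = 7.534 kΩ.
The fractional drop is R_th/(R_th + R_L); requiring this ≤ 0.110 gives R_L ≥ R_th(1/0.110 − 1) = 7.534 × 8.091 = 61.0 kΩ.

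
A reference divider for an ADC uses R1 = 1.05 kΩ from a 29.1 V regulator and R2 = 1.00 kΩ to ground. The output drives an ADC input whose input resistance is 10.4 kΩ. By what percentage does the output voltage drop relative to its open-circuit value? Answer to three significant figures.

4.69 %

The divider's output (Thévenin) resistance is R1‖R2 = 0.5122 kΩ.
Fractional drop under load = R_th/(R_th + R_L) = 0.5122 / (0.5122 + 10.4) = 0.04694.
So the output falls by 4.69 %.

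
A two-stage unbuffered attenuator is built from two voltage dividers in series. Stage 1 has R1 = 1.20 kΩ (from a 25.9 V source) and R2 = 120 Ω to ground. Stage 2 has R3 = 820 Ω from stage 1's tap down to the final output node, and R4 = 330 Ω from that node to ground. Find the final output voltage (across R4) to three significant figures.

V_out ≈ 0.617 V

Stage 2 presents R3+R4 = 1150 Ω as a load on stage 1's tap.
Stage 1's lower leg becomes R2‖(R3+R4) = 108.7 Ω, so V_mid = 25.9 × 108.7/1309 = 2.151 V.
Stage 2 is itself unloaded: V_out = V_mid × R4/(R3+R4) = 2.151 × 330/1150 = 0.617 V.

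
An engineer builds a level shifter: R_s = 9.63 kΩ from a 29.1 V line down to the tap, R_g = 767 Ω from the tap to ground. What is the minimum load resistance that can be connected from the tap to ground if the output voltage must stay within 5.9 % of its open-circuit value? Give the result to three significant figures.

Output resistance R_th = R_s‖R_g = (9630 × 767)/10400 = 710.4 Ω.
The fractional drop is R_th/(R_th + R_L); requiring this ≤ 0.0590 gives R_L ≥ R_th(1/0.0590 − 1) = 710.4 × 15.95 = 11.3 kΩ.

R_L(min) ≈ 11.3 kΩ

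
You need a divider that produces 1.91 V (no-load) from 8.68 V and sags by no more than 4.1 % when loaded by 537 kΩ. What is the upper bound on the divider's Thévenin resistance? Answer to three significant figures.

Loading drop = R_th/(R_th + R_L) ≤ 0.0410, so R_th ≤ R_L · ε/(1−ε) = 537 kΩ × 0.0410/0.9590 = 23.0 kΩ.
(Any R1, R2 with R2/(R1+R2) = 0.220 and R1‖R2 ≤ 23.0 kΩ will meet the spec.)

R_th ≤ 23.0 kΩ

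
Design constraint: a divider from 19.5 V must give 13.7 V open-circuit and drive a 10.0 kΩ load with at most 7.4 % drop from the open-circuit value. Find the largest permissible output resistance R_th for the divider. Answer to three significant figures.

R_th ≤ 799 Ω

Loading drop = R_th/(R_th + R_L) ≤ 0.0740, so R_th ≤ R_L · ε/(1−ε) = 10.0 kΩ × 0.0740/0.9260 = 799 Ω.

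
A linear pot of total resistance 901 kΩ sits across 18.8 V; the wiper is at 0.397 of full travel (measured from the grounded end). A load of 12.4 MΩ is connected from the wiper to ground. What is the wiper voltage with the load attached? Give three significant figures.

The wiper splits the pot into (1−α)R = 543.3 kΩ above and αR = 357.7 kΩ below.
Lower section ‖ load = 347.7 kΩ.
V_wiper = 18.8 × 347.7/(543.3 + 347.7) = 7.34 V.

V ≈ 7.34 V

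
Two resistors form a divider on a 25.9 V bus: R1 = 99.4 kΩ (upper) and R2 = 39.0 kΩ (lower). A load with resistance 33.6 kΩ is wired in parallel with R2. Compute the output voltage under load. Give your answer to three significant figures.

V_out ≈ 3.98 V

The load sits in parallel with R2: R2‖R_L = (39.0 × 33.6) / (39.0 + 33.6) = 18.05 kΩ.
V_out = 25.9 × 18.05 / (99.4 + 18.05) = 25.9 × 18.05/117.4 = 3.98 V.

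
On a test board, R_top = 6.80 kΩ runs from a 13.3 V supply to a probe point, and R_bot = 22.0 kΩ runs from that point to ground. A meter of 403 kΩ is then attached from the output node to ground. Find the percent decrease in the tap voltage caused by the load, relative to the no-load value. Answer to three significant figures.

1.27 %

The divider's output (Thévenin) resistance is R_top‖R_bot = 5.194 kΩ.
Fractional drop under load = R_th/(R_th + R_L) = 5.194 / (5.194 + 403) = 0.01273.
So the output falls by 1.27 %.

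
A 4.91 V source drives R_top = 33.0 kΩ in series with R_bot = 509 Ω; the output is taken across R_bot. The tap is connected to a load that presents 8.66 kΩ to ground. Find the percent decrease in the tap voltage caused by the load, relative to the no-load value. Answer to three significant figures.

5.47 %

The divider's output (Thévenin) resistance is R_top‖R_bot = 501.3 Ω.
Fractional drop under load = R_th/(R_th + R_L) = 501.3 / (501.3 + 8660) = 0.05472.
So the output falls by 5.47 %.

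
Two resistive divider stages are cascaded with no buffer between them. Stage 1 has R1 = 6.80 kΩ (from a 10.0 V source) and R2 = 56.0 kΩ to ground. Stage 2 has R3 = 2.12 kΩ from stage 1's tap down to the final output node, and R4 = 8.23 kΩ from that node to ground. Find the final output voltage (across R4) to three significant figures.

Stage 2 presents R3+R4 = 10.35 kΩ as a load on stage 1's tap.
Stage 1's lower leg becomes R2‖(R3+R4) = 8.735 kΩ, so V_mid = 10.0 × 8.735/15.54 = 5.623 V.
Stage 2 is itself unloaded: V_out = V_mid × R4/(R3+R4) = 5.623 × 8.23/10.35 = 4.47 V.

V_out ≈ 4.47 V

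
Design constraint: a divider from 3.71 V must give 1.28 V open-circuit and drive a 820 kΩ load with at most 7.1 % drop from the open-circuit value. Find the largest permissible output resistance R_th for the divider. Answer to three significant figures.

Loading drop = R_th/(R_th + R_L) ≤ 0.0710, so R_th ≤ R_L · ε/(1−ε) = 820 kΩ × 0.0710/0.9290 = 62.7 kΩ.
(Any R1, R2 with R2/(R1+R2) = 0.345 and R1‖R2 ≤ 62.7 kΩ will meet the spec.)

R_th ≤ 62.7 kΩ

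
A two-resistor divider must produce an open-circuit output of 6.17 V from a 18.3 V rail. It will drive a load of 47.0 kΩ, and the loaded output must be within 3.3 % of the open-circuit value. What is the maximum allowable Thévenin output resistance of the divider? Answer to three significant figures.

R_th ≤ 1.60 kΩ

Loading drop = R_th/(R_th + R_L) ≤ 0.0330, so R_th ≤ R_L · ε/(1−ε) = 47.0 kΩ × 0.0330/0.9670 = 1.60 kΩ.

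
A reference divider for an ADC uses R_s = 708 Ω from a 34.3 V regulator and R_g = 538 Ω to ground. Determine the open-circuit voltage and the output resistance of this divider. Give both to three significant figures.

V_th is the open-circuit tap voltage: 34.3 × 538/(708 + 538) = 14.8 V.
With the supply zeroed, R_s and R_g appear in parallel from the tap: R_th = R_s‖R_g = (708 × 538)/1246 = 306 Ω.

V_th = 14.8 V, R_th = 306 Ω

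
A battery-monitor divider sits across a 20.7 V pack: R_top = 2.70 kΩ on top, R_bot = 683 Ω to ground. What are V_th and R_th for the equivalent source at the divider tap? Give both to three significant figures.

V_th is the open-circuit tap voltage: 20.7 × 683/(2700 + 683) = 4.18 V.
With the supply zeroed, R_top and R_bot appear in parallel from the tap: R_th = R_top‖R_bot = (2700 × 683)/3383 = 545 Ω.

V_th = 4.18 V, R_th = 545 Ω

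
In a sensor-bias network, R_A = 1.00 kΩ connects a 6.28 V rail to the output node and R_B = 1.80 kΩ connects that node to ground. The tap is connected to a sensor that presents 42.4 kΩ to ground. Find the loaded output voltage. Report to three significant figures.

V_out ≈ 3.98 V

The load sits in parallel with R_B: R_B‖R_L = (1.80 × 42.4) / (1.80 + 42.4) = 1.727 kΩ.
V_out = 6.28 × 1.727 / (1.00 + 1.727) = 6.28 × 1.727/2.727 = 3.98 V.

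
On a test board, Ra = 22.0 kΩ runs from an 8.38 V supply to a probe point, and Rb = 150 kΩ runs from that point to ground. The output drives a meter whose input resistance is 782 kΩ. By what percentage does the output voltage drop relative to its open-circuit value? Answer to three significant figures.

The divider's output (Thévenin) resistance is Ra‖Rb = 19.19 kΩ.
Fractional drop under load = R_th/(R_th + R_L) = 19.19 / (19.19 + 782) = 0.02395.
So the output falls by 2.39 %.

2.39 %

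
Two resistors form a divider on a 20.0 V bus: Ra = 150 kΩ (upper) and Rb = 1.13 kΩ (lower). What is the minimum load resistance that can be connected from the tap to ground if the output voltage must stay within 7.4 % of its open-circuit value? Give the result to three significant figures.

R_L(min) ≈ 14.0 kΩ

Output resistance R_th = Ra‖Rb = (150 × 1.13)/151.1 = 1.122 kΩ.
The fractional drop is R_th/(R_th + R_L); requiring this ≤ 0.0740 gives R_L ≥ R_th(1/0.0740 − 1) = 1.122 × 12.51 = 14.0 kΩ.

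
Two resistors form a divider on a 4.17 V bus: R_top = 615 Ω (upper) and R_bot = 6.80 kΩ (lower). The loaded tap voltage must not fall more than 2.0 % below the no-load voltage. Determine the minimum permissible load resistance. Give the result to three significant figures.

Output resistance R_th = R_top‖R_bot = (615 × 6800)/7415 = 564.0 Ω.
The fractional drop is R_th/(R_th + R_L); requiring this ≤ 0.0200 gives R_L ≥ R_th(1/0.0200 − 1) = 564.0 × 49.00 = 27.6 kΩ.

R_L(min) ≈ 27.6 kΩ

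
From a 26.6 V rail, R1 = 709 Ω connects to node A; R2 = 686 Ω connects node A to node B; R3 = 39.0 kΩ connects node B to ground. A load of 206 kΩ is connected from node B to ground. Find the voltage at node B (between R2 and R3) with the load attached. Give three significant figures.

V ≈ 25.5 V

At node B, R3 is in parallel with the load: R3‖R_L = 32790 Ω.
Below node A the resistance is R2 + (R3‖R_L) = 33480 Ω, so V_A = 26.6 × 33480/34190 = 26.05 V.
Then V_B = V_A × (R3‖R_L)/(R2 + R3‖R_L) = 26.05 × 32790/33480 = 25.5 V.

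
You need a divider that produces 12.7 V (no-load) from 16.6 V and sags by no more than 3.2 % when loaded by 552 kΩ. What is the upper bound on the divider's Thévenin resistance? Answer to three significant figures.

R_th ≤ 18.2 kΩ

Loading drop = R_th/(R_th + R_L) ≤ 0.0320, so R_th ≤ R_L · ε/(1−ε) = 552 kΩ × 0.0320/0.9680 = 18.2 kΩ.
(Any R1, R2 with R2/(R1+R2) = 0.765 and R1‖R2 ≤ 18.2 kΩ will meet the spec.)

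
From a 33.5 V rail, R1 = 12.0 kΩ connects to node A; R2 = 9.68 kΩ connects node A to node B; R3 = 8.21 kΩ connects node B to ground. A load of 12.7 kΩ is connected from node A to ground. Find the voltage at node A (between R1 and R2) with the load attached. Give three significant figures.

V ≈ 12.8 V

Below node A the series string R2+R3 = 17.89 kΩ sits in parallel with the 12.7 kΩ load: 7.427 kΩ.
V_A = 33.5 × 7.427/(12.0 + 7.427) = 12.8 V.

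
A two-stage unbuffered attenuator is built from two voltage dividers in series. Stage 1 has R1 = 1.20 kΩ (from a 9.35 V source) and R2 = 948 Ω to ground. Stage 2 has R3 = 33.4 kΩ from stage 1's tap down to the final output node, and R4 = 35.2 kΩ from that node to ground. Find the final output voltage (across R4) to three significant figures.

Stage 2 presents R3+R4 = 68600 Ω as a load on stage 1's tap.
Stage 1's lower leg becomes R2‖(R3+R4) = 935.1 Ω, so V_mid = 9.35 × 935.1/2135 = 4.095 V.
Stage 2 is itself unloaded: V_out = V_mid × R4/(R3+R4) = 4.095 × 35200/68600 = 2.10 V.

V_out ≈ 2.10 V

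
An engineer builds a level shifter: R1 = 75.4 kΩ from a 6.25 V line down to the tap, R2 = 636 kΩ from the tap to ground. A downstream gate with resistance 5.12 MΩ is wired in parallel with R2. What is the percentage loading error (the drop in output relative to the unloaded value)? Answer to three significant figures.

1.30 %

The divider's output (Thévenin) resistance is R1‖R2 = 67.41 kΩ.
Fractional drop under load = R_th/(R_th + R_L) = 67.41 / (67.41 + 5120) = 0.01299.
So the output falls by 1.30 %.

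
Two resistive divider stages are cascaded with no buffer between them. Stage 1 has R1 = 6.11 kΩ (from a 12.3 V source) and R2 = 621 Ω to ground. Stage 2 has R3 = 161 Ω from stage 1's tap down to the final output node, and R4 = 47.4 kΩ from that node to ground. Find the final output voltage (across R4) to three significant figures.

Stage 2 presents R3+R4 = 47560 Ω as a load on stage 1's tap.
Stage 1's lower leg becomes R2‖(R3+R4) = 613.0 Ω, so V_mid = 12.3 × 613.0/6723 = 1.122 V.
Stage 2 is itself unloaded: V_out = V_mid × R4/(R3+R4) = 1.122 × 47400/47560 = 1.12 V.

V_out ≈ 1.12 V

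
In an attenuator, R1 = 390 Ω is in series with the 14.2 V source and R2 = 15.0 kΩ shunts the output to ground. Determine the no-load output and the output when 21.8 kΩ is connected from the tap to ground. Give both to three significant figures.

Unloaded: 13.8 V; loaded: 13.6 V

Open-circuit: V = 14.2 × 15000/(390 + 15000) = 13.8 V.
With the load, R2 becomes R2‖R_L = 8886 Ω, so V = 14.2 × 8886/9276 = 13.6 V.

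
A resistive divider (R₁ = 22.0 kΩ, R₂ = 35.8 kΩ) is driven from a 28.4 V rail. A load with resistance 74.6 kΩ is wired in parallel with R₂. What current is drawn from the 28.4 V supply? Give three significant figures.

R₂‖R_L = 24.19 kΩ, so the source sees R₁ + R₂‖R_L = 46.19 kΩ.
I = 28.4 V / 46.19 kΩ = 0.615 mA.

I ≈ 0.615 mA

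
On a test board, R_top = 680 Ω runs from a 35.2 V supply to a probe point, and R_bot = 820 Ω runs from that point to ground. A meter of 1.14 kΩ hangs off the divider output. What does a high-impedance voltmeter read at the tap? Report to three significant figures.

The load sits in parallel with R_bot: R_bot‖R_L = (820 × 1140) / (820 + 1140) = 476.9 Ω.
V_out = 35.2 × 476.9 / (680 + 476.9) = 35.2 × 476.9/1157 = 14.5 V.

V_out ≈ 14.5 V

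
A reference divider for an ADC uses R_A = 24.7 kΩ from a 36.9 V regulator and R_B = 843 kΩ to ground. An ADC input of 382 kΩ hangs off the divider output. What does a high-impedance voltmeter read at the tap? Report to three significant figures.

V_out ≈ 33.7 V

The load sits in parallel with R_B: R_B‖R_L = (843 × 382) / (843 + 382) = 262.9 kΩ.
V_out = 36.9 × 262.9 / (24.7 + 262.9) = 36.9 × 262.9/287.6 = 33.7 V.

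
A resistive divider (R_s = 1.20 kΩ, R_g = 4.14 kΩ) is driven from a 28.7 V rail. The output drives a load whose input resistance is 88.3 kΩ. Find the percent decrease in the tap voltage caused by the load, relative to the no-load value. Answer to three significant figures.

1.04 %

The divider's output (Thévenin) resistance is R_s‖R_g = 0.9303 kΩ.
Fractional drop under load = R_th/(R_th + R_L) = 0.9303 / (0.9303 + 88.3) = 0.01043.
So the output falls by 1.04 %.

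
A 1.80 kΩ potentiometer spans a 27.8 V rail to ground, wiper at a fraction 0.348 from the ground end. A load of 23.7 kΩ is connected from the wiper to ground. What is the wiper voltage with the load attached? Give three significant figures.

The wiper splits the pot into (1−α)R = 1174 Ω above and αR = 626.4 Ω below.
Lower section ‖ load = 610.3 Ω.
V_wiper = 27.8 × 610.3/(1174 + 610.3) = 9.51 V.

V ≈ 9.51 V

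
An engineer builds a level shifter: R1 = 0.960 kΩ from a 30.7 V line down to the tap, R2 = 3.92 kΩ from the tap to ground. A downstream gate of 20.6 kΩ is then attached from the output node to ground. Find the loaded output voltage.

The load sits in parallel with R2: R2‖R_L = (3920 × 20600) / (3920 + 20600) = 3293 Ω.
V_out = 30.7 × 3293 / (960 + 3293) = 30.7 × 3293/4253 = 23.8 V.

V_out ≈ 23.8 V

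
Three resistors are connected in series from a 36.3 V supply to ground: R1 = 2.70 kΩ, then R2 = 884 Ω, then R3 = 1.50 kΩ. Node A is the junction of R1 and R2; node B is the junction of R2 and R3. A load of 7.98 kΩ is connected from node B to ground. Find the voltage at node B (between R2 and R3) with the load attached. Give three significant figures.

V ≈ 9.46 V

At node B, R3 is in parallel with the load: R3‖R_L = 1263 Ω.
Below node A the resistance is R2 + (R3‖R_L) = 2147 Ω, so V_A = 36.3 × 2147/4847 = 16.08 V.
Then V_B = V_A × (R3‖R_L)/(R2 + R3‖R_L) = 16.08 × 1263/2147 = 9.46 V.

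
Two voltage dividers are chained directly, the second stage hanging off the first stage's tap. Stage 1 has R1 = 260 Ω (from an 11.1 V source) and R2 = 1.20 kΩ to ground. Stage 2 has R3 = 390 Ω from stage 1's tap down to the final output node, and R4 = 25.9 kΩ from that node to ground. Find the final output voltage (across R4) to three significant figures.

V_out ≈ 8.92 V

Stage 2 presents R3+R4 = 26290 Ω as a load on stage 1's tap.
Stage 1's lower leg becomes R2‖(R3+R4) = 1148 Ω, so V_mid = 11.1 × 1148/1408 = 9.050 V.
Stage 2 is itself unloaded: V_out = V_mid × R4/(R3+R4) = 9.050 × 25900/26290 = 8.92 V.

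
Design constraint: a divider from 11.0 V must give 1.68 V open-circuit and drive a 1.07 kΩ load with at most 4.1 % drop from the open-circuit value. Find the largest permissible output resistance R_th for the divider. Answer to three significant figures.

R_th ≤ 45.7 Ω

Loading drop = R_th/(R_th + R_L) ≤ 0.0410, so R_th ≤ R_L · ε/(1−ε) = 1.07 kΩ × 0.0410/0.9590 = 45.7 Ω.
(Any R1, R2 with R2/(R1+R2) = 0.153 and R1‖R2 ≤ 45.7 Ω will meet the spec.)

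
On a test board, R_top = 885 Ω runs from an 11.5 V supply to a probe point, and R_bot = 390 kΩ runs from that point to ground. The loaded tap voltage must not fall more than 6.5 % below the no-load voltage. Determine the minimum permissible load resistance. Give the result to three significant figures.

Output resistance R_th = R_top‖R_bot = (885 × 390000)/390900 = 883.0 Ω.
The fractional drop is R_th/(R_th + R_L); requiring this ≤ 0.0650 gives R_L ≥ R_th(1/0.0650 − 1) = 883.0 × 14.38 = 12.7 kΩ.

R_L(min) ≈ 12.7 kΩ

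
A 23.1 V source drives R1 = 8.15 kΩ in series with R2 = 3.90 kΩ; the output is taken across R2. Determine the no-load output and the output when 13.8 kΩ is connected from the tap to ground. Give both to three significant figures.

Open-circuit: V = 23.1 × 3.90/(8.15 + 3.90) = 7.48 V.
With the load, R2 becomes R2‖R_L = 3.041 kΩ, so V = 23.1 × 3.041/11.19 = 6.28 V.

Unloaded: 7.48 V; loaded: 6.28 V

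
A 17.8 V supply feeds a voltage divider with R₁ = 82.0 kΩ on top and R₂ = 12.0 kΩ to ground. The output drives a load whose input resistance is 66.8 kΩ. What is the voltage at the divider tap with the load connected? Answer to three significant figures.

The load sits in parallel with R₂: R₂‖R_L = (12.0 × 66.8) / (12.0 + 66.8) = 10.17 kΩ.
V_out = 17.8 × 10.17 / (82.0 + 10.17) = 17.8 × 10.17/92.17 = 1.96 V.
(Unloaded it would have been 2.27 V.)

V_out ≈ 1.96 V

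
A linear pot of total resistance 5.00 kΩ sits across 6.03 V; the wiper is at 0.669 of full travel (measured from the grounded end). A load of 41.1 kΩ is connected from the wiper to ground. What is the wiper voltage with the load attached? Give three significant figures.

V ≈ 3.93 V

The wiper splits the pot into (1−α)R = 1.655 kΩ above and αR = 3.345 kΩ below.
Lower section ‖ load = 3.093 kΩ.
V_wiper = 6.03 × 3.093/(1.655 + 3.093) = 3.93 V.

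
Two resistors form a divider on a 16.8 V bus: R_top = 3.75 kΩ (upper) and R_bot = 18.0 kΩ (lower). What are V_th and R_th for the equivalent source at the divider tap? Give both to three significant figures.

V_th is the open-circuit tap voltage: 16.8 × 18.0/(3.75 + 18.0) = 13.9 V.
With the supply zeroed, R_top and R_bot appear in parallel from the tap: R_th = R_top‖R_bot = (3.75 × 18.0)/21.75 = 3.10 kΩ.

V_th = 13.9 V, R_th = 3.10 kΩ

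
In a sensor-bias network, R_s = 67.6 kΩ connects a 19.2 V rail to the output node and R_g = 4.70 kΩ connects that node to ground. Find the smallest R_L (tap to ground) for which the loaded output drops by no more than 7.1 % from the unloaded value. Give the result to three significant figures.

R_L(min) ≈ 57.5 kΩ

Output resistance R_th = R_s‖R_g = (67.6 × 4.70)/72.30 = 4.394 kΩ.
The fractional drop is R_th/(R_th + R_L); requiring this ≤ 0.0710 gives R_L ≥ R_th(1/0.0710 − 1) = 4.394 × 13.08 = 57.5 kΩ.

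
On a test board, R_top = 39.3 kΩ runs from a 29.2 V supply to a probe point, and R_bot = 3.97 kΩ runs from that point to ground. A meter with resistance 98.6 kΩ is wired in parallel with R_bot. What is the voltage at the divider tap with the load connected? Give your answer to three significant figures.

The load sits in parallel with R_bot: R_bot‖R_L = (3.97 × 98.6) / (3.97 + 98.6) = 3.816 kΩ.
V_out = 29.2 × 3.816 / (39.3 + 3.816) = 29.2 × 3.816/43.12 = 2.58 V.

V_out ≈ 2.58 V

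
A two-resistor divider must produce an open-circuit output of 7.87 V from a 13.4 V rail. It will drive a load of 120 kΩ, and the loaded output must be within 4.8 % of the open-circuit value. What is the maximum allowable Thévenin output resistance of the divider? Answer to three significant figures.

R_th ≤ 6.05 kΩ

Loading drop = R_th/(R_th + R_L) ≤ 0.0480, so R_th ≤ R_L · ε/(1−ε) = 120 kΩ × 0.0480/0.9520 = 6.05 kΩ.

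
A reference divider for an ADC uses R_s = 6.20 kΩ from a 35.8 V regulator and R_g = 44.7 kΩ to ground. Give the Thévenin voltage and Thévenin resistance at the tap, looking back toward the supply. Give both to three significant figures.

V_th = 31.4 V, R_th = 5.44 kΩ

V_th is the open-circuit tap voltage: 35.8 × 44.7/(6.20 + 44.7) = 31.4 V.
With the supply zeroed, R_s and R_g appear in parallel from the tap: R_th = R_s‖R_g = (6.20 × 44.7)/50.90 = 5.44 kΩ.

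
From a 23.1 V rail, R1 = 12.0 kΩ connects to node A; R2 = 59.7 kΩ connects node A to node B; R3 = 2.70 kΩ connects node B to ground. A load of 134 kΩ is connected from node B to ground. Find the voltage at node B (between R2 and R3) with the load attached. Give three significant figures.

V ≈ 0.822 V

At node B, R3 is in parallel with the load: R3‖R_L = 2.647 kΩ.
Below node A the resistance is R2 + (R3‖R_L) = 62.35 kΩ, so V_A = 23.1 × 62.35/74.35 = 19.37 V.
Then V_B = V_A × (R3‖R_L)/(R2 + R3‖R_L) = 19.37 × 2.647/62.35 = 0.822 V.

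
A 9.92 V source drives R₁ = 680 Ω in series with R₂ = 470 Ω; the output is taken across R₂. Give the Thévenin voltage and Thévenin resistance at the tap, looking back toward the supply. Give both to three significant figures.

V_th is the open-circuit tap voltage: 9.92 × 470/(680 + 470) = 4.05 V.
With the supply zeroed, R₁ and R₂ appear in parallel from the tap: R_th = R₁‖R₂ = (680 × 470)/1150 = 278 Ω.

V_th = 4.05 V, R_th = 278 Ω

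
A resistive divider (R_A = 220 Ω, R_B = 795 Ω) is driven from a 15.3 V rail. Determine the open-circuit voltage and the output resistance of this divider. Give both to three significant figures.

V_th is the open-circuit tap voltage: 15.3 × 795/(220 + 795) = 12.0 V.
With the supply zeroed, R_A and R_B appear in parallel from the tap: R_th = R_A‖R_B = (220 × 795)/1015 = 172 Ω.

V_th = 12.0 V, R_th = 172 Ω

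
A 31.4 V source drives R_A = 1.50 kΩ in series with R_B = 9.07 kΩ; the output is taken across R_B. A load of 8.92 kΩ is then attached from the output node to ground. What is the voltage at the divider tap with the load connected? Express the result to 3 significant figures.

V_out ≈ 23.5 V

The load sits in parallel with R_B: R_B‖R_L = (9.07 × 8.92) / (9.07 + 8.92) = 4.497 kΩ.
V_out = 31.4 × 4.497 / (1.50 + 4.497) = 31.4 × 4.497/5.997 = 23.5 V.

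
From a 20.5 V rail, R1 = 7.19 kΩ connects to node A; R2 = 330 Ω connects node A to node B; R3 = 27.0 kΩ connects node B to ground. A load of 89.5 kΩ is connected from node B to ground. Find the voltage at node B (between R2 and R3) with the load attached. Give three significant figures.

At node B, R3 is in parallel with the load: R3‖R_L = 20740 Ω.
Below node A the resistance is R2 + (R3‖R_L) = 21070 Ω, so V_A = 20.5 × 21070/28260 = 15.28 V.
Then V_B = V_A × (R3‖R_L)/(R2 + R3‖R_L) = 15.28 × 20740/21070 = 15.0 V.

V ≈ 15.0 V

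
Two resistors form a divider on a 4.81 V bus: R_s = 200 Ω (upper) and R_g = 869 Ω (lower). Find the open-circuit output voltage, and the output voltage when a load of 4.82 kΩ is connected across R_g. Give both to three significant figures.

Unloaded: 3.91 V; loaded: 3.78 V

Open-circuit: V = 4.81 × 869/(200 + 869) = 3.91 V.
With the load, R_g becomes R_g‖R_L = 736.3 Ω, so V = 4.81 × 736.3/936.3 = 3.78 V.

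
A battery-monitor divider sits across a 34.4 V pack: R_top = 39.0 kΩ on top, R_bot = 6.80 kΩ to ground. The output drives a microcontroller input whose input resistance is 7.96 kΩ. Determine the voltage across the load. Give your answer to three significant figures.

V_out ≈ 2.96 V

The load sits in parallel with R_bot: R_bot‖R_L = (6.80 × 7.96) / (6.80 + 7.96) = 3.667 kΩ.
V_out = 34.4 × 3.667 / (39.0 + 3.667) = 34.4 × 3.667/42.67 = 2.96 V.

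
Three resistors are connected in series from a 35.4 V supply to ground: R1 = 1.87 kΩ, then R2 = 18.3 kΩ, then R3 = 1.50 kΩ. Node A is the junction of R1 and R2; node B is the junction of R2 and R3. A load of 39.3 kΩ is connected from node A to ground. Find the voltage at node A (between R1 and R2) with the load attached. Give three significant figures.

Below node A the series string R2+R3 = 19.80 kΩ sits in parallel with the 39.3 kΩ load: 13.17 kΩ.
V_A = 35.4 × 13.17/(1.87 + 13.17) = 31.0 V.

V ≈ 31.0 V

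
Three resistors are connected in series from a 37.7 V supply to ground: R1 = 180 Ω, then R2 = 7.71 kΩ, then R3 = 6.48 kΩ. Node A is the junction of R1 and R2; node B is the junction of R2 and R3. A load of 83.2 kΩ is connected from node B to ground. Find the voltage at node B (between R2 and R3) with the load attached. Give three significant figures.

V ≈ 16.3 V

At node B, R3 is in parallel with the load: R3‖R_L = 6012 Ω.
Below node A the resistance is R2 + (R3‖R_L) = 13720 Ω, so V_A = 37.7 × 13720/13900 = 37.21 V.
Then V_B = V_A × (R3‖R_L)/(R2 + R3‖R_L) = 37.21 × 6012/13720 = 16.3 V.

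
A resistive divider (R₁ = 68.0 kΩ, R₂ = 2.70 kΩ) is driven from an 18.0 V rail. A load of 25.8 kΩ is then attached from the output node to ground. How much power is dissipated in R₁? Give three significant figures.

P ≈ 4.44 mW

Total resistance from the source is R₁ + (R₂‖R_L) = 70.44 kΩ, so I = 18.0/70.44 kΩ = 0.2555 mA.
P = I²·R₁ = (0.2555 mA)² × 68.0 kΩ = 4.44 mW.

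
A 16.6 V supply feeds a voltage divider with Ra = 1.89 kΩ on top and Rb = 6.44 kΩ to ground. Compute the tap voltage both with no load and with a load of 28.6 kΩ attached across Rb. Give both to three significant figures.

Unloaded: 12.8 V; loaded: 12.2 V

Open-circuit: V = 16.6 × 6.44/(1.89 + 6.44) = 12.8 V.
With the load, Rb becomes Rb‖R_L = 5.256 kΩ, so V = 16.6 × 5.256/7.146 = 12.2 V.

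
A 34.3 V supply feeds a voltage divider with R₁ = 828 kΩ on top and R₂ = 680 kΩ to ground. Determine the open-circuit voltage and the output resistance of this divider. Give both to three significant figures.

V_th = 15.5 V, R_th = 373 kΩ

V_th is the open-circuit tap voltage: 34.3 × 680/(828 + 680) = 15.5 V.
With the supply zeroed, R₁ and R₂ appear in parallel from the tap: R_th = R₁‖R₂ = (828 × 680)/1508 = 373 kΩ.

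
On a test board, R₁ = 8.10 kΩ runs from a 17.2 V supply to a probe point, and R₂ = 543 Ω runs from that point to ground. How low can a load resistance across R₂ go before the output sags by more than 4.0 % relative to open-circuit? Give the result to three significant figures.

R_L(min) ≈ 12.2 kΩ

Output resistance R_th = R₁‖R₂ = (8100 × 543)/8643 = 508.9 Ω.
The fractional drop is R_th/(R_th + R_L); requiring this ≤ 0.0400 gives R_L ≥ R_th(1/0.0400 − 1) = 508.9 × 24.00 = 12.2 kΩ.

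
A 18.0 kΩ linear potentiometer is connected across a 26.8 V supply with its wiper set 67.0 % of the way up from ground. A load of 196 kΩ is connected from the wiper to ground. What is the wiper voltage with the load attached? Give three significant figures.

V ≈ 17.6 V

The wiper splits the pot into (1−α)R = 5.940 kΩ above and αR = 12.06 kΩ below.
Lower section ‖ load = 11.36 kΩ.
V_wiper = 26.8 × 11.36/(5.940 + 11.36) = 17.6 V.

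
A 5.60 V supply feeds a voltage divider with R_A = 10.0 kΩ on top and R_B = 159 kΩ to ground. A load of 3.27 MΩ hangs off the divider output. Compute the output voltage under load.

V_out ≈ 5.25 V

The load sits in parallel with R_B: R_B‖R_L = (159 × 3270) / (159 + 3270) = 151.6 kΩ.
V_out = 5.60 × 151.6 / (10.0 + 151.6) = 5.60 × 151.6/161.6 = 5.25 V.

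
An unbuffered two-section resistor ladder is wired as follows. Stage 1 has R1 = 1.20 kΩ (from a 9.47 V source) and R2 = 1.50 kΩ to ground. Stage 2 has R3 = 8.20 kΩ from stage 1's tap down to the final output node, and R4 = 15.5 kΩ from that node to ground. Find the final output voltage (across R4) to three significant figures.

V_out ≈ 3.35 V

Stage 2 presents R3+R4 = 23.70 kΩ as a load on stage 1's tap.
Stage 1's lower leg becomes R2‖(R3+R4) = 1.411 kΩ, so V_mid = 9.47 × 1.411/2.611 = 5.117 V.
Stage 2 is itself unloaded: V_out = V_mid × R4/(R3+R4) = 5.117 × 15.5/23.70 = 3.35 V.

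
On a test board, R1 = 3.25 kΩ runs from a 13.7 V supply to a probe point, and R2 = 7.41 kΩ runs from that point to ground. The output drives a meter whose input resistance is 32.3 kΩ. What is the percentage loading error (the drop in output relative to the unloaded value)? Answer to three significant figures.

The divider's output (Thévenin) resistance is R1‖R2 = 2.259 kΩ.
Fractional drop under load = R_th/(R_th + R_L) = 2.259 / (2.259 + 32.3) = 0.06537.
So the output falls by 6.54 %.

6.54 %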